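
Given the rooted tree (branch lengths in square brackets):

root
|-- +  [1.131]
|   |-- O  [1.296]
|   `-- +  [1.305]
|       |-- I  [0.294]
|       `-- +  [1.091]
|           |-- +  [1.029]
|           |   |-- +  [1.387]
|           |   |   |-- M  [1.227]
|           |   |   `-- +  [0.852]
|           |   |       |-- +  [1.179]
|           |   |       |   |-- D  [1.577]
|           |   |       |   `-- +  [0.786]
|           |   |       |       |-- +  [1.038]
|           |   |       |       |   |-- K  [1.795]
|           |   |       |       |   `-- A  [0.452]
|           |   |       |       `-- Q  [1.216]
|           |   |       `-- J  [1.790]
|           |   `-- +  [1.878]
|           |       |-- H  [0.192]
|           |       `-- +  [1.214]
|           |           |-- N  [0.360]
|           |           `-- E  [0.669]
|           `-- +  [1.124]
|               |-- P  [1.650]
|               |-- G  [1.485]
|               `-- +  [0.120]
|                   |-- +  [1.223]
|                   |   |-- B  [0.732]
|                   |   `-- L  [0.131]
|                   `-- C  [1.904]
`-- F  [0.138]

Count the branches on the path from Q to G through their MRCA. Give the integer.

The MRCA of Q and G is the node subtending (((M,((D,((K,A),Q)),J)),(H,(N,E))),(P,G,((B,L),C))).
From Q up to that node: 6 branches. From G up to the same node: 2 branches. Total: 6 + 2 = 8.

8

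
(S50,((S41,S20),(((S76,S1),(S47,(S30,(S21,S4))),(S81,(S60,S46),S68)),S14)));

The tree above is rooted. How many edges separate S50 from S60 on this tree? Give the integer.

The MRCA of S50 and S60 is the root of the tree.
From S50 up to that node: 1 branch. From S60 up to the same node: 6 branches. Total: 1 + 6 = 7.

7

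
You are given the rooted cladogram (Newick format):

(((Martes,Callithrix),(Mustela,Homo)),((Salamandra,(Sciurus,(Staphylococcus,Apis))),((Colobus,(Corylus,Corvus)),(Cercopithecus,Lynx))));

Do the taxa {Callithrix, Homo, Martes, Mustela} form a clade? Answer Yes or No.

The most recent common ancestor of these taxa subtends ((Martes,Callithrix),(Mustela,Homo)).
That clade has exactly 4 tips — every listed taxon and nothing else — so the group is monophyletic.

Yes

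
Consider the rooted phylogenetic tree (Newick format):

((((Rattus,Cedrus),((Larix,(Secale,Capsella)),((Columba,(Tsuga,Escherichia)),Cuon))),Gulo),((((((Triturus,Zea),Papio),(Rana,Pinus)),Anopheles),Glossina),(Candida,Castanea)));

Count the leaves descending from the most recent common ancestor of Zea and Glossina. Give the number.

7

The MRCA of Zea and Glossina is the node subtending (((((Triturus,Zea),Papio),(Rana,Pinus)),Anopheles),Glossina).
That clade contains 7 terminal taxa: Anopheles, Glossina, Papio, Pinus, Rana, Triturus, Zea.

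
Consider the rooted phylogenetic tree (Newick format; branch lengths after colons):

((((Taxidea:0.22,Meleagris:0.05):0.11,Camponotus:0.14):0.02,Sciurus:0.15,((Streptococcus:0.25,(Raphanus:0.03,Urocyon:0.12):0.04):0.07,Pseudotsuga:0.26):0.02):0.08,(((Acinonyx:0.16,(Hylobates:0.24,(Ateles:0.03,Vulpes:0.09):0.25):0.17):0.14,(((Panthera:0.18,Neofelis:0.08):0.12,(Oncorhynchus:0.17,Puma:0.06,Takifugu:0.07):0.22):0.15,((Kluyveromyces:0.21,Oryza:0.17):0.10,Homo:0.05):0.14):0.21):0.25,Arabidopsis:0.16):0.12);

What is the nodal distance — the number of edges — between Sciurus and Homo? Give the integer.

7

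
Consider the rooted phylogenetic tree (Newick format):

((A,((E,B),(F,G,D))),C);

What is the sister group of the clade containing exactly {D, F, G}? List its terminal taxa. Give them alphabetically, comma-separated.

B, E

The clade containing exactly {D, F, G} attaches to the tree at the node subtending ((E,B),(F,G,D)).
The other lineage descending from that same node — the sister group — is (E,B); its 2 tips in alphabetical order are the answer.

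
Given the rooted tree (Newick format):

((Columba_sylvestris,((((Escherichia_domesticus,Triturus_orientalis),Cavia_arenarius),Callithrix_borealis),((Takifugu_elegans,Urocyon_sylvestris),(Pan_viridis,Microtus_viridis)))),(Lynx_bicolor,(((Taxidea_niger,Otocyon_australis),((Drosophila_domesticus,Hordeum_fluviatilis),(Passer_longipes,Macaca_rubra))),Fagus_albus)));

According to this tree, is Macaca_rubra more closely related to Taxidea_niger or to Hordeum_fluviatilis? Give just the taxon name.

Hordeum_fluviatilis

The MRCA of Macaca_rubra and Hordeum_fluviatilis subtends ((Drosophila_domesticus,Hordeum_fluviatilis),(Passer_longipes,Macaca_rubra)) (4 taxa).
The MRCA of Macaca_rubra and Taxidea_niger subtends ((Taxidea_niger,Otocyon_australis),((Drosophila_domesticus,Hordeum_fluviatilis),(Passer_longipes,Macaca_rubra))) (6 taxa).
The first is nested inside the second, so Macaca_rubra shares a more recent common ancestor with Hordeum_fluviatilis.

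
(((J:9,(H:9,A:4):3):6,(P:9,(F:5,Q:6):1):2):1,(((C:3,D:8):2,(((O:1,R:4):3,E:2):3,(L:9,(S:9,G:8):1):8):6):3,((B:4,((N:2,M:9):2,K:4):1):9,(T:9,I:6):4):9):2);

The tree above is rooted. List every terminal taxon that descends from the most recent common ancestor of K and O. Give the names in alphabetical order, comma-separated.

B, C, D, E, G, I, K, L, M, N, O, R, S, T

Tracing K: it sits inside ((N,M),K).
Tracing O: it sits inside (O,R).
The smallest clade enclosing both is (((C,D),(((O,R),E),(L,(S,G)))),((B,((N,M),K)),(T,I))); the answer is its 14 terminal taxa in alphabetical order.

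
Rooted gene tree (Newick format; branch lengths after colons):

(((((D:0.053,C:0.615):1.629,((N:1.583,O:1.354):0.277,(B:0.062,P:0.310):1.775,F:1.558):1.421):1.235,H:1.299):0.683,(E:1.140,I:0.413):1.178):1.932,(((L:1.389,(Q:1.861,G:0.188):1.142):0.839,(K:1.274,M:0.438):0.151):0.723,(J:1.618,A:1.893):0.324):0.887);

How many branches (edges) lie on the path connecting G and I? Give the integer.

8

The MRCA of G and I is the root of the tree.
From G up to that node: 5 branches. From I up to the same node: 3 branches. Total: 5 + 3 = 8.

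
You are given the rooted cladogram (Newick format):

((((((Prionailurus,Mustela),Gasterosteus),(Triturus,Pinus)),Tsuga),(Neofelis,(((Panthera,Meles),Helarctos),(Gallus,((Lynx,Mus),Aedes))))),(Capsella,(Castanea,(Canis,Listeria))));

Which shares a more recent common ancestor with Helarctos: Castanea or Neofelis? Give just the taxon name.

Neofelis

The MRCA of Helarctos and Neofelis subtends (Neofelis,(((Panthera,Meles),Helarctos),(Gallus,((Lynx,Mus),Aedes)))) (8 taxa).
The MRCA of Helarctos and Castanea is the root, subtending the entire tree (18 taxa).
The first is nested inside the second, so Helarctos shares a more recent common ancestor with Neofelis.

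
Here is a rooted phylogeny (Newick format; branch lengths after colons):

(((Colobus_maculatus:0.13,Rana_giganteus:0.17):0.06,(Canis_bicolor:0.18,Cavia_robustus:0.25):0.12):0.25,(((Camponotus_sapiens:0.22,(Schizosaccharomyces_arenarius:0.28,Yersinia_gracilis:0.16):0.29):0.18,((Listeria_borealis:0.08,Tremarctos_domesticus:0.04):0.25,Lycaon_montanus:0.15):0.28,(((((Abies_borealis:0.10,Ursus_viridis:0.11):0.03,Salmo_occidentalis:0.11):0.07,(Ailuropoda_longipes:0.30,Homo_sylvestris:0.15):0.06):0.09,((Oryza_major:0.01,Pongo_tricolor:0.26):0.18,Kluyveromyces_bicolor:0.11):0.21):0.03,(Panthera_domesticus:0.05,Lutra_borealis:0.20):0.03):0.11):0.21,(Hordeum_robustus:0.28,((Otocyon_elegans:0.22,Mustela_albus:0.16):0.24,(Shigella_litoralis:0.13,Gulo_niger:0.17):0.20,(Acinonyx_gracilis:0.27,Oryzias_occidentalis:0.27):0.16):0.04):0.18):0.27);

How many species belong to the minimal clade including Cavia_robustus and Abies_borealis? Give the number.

27

The MRCA of Cavia_robustus and Abies_borealis is the root, so the clade is the entire tree.
That clade contains 27 terminal taxa: Abies_borealis, Acinonyx_gracilis, Ailuropoda_longipes, Camponotus_sapiens, Canis_bicolor, Cavia_robustus, Colobus_maculatus, Gulo_niger, Homo_sylvestris, Hordeum_robustus, Kluyveromyces_bicolor, Listeria_borealis, Lutra_borealis, Lycaon_montanus, Mustela_albus, Oryza_major, Oryzias_occidentalis, Otocyon_elegans, Panthera_domesticus, Pongo_tricolor, Rana_giganteus, Salmo_occidentalis, Schizosaccharomyces_arenarius, Shigella_litoralis, Tremarctos_domesticus, Ursus_viridis, Yersinia_gracilis.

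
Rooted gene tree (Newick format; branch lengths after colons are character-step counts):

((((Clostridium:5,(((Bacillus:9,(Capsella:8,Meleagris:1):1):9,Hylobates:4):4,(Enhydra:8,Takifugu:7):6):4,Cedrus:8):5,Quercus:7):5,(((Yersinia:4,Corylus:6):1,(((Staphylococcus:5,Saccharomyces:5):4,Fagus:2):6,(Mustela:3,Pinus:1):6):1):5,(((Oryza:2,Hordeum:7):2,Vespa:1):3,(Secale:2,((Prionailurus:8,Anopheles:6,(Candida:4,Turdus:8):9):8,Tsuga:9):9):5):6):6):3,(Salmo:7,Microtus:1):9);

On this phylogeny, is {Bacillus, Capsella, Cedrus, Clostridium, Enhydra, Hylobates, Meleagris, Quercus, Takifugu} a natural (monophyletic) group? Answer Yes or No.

Yes

The most recent common ancestor of these taxa subtends ((Clostridium,(((Bacillus,(Capsella,Meleagris)),Hylobates),(Enhydra,Takifugu)),Cedrus),Quercus).
That clade has exactly 9 tips — every listed taxon and nothing else — so the group is monophyletic.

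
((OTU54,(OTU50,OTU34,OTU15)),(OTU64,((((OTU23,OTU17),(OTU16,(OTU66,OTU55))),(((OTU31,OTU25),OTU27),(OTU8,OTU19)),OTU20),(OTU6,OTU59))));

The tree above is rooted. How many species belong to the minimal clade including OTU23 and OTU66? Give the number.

5

The MRCA of OTU23 and OTU66 is the node subtending ((OTU23,OTU17),(OTU16,(OTU66,OTU55))).
That clade contains 5 terminal taxa: OTU16, OTU17, OTU23, OTU55, OTU66.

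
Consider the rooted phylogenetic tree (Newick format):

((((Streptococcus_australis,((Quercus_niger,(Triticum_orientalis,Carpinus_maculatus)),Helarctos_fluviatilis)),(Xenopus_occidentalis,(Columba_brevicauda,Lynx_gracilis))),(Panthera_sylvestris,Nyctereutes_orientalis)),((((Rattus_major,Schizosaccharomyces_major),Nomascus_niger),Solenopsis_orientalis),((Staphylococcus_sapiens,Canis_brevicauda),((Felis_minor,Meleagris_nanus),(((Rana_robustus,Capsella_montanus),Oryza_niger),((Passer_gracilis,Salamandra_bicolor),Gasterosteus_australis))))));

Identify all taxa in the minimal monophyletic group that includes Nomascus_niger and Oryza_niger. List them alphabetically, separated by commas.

Canis_brevicauda, Capsella_montanus, Felis_minor, Gasterosteus_australis, Meleagris_nanus, Nomascus_niger, Oryza_niger, Passer_gracilis, Rana_robustus, Rattus_major, Salamandra_bicolor, Schizosaccharomyces_major, Solenopsis_orientalis, Staphylococcus_sapiens

Tracing Nomascus_niger: it sits inside ((Rattus_major,Schizosaccharomyces_major),Nomascus_niger).
Tracing Oryza_niger: it sits inside ((Rana_robustus,Capsella_montanus),Oryza_niger).
The smallest clade enclosing both is ((((Rattus_major,Schizosaccharomyces_major),Nomascus_niger),Solenopsis_orientalis),((Staphylococcus_sapiens,Canis_brevicauda),((Felis_minor,Meleagris_nanus),(((Rana_robustus,Capsella_montanus),Oryza_niger),((Passer_gracilis,Salamandra_bicolor),Gasterosteus_australis))))); the answer is its 14 terminal taxa in alphabetical order.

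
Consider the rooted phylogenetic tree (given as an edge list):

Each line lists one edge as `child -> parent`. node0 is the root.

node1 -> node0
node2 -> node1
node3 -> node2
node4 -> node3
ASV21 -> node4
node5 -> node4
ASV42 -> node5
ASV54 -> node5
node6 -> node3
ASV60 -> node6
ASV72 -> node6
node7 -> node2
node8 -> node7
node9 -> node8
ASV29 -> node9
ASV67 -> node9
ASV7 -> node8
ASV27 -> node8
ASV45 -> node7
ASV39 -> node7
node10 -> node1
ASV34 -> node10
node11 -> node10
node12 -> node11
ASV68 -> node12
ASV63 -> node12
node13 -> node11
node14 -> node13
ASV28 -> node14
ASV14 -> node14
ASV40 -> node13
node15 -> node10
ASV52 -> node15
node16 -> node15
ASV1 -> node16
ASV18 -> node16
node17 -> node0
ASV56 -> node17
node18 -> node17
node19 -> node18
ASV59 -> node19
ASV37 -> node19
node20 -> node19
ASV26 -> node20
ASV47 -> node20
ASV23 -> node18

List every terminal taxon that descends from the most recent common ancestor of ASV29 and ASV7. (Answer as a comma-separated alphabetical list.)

Tracing ASV29: it sits inside (ASV29,ASV67).
Tracing ASV7: it sits inside ((ASV29,ASV67),ASV7,ASV27).
The smallest clade enclosing both is ((ASV29,ASV67),ASV7,ASV27); the answer is its 4 terminal taxa in alphabetical order.

ASV27, ASV29, ASV67, ASV7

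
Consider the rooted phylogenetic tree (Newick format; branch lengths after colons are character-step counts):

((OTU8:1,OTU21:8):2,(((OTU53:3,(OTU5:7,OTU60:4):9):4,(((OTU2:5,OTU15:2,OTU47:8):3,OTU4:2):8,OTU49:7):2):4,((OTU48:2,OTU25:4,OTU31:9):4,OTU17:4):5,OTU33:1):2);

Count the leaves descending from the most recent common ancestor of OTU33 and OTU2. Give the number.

The MRCA of OTU33 and OTU2 is the node subtending (((OTU53,(OTU5,OTU60)),(((OTU2,OTU15,OTU47),OTU4),OTU49)),((OTU48,OTU25,OTU31),OTU17),OTU33).
That clade contains 13 terminal taxa: OTU15, OTU17, OTU2, OTU25, OTU31, OTU33, OTU4, OTU47, OTU48, OTU49, OTU5, OTU53, OTU60.

13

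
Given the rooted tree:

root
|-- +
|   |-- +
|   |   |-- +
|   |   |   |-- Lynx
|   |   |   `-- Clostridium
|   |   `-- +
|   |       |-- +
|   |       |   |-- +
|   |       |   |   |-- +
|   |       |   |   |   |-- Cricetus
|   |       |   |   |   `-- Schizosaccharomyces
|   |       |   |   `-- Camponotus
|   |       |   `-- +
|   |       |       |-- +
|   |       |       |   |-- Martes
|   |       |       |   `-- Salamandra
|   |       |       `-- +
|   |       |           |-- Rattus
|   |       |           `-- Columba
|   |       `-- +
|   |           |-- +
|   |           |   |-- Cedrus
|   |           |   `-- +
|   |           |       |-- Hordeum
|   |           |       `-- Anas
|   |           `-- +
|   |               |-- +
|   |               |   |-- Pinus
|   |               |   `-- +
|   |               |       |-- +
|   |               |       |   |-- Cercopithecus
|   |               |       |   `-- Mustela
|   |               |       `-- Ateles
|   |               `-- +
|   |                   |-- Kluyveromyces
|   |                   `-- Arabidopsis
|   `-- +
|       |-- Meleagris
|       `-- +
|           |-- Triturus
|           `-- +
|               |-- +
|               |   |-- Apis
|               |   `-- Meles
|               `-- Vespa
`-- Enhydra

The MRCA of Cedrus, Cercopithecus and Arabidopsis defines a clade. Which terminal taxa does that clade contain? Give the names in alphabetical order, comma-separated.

Anas, Arabidopsis, Ateles, Cedrus, Cercopithecus, Hordeum, Kluyveromyces, Mustela, Pinus

Tracing Cedrus: it sits inside (Cedrus,(Hordeum,Anas)).
Tracing Cercopithecus: it sits inside (Cercopithecus,Mustela).
Tracing Arabidopsis: it sits inside (Kluyveromyces,Arabidopsis).
The smallest clade enclosing all 3 is ((Cedrus,(Hordeum,Anas)),((Pinus,((Cercopithecus,Mustela),Ateles)),(Kluyveromyces,Arabidopsis))); the answer is its 9 terminal taxa in alphabetical order.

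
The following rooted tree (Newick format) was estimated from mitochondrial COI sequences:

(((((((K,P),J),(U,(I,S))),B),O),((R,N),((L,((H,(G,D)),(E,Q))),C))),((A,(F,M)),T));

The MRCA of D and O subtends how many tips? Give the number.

The MRCA of D and O is the node subtending ((((((K,P),J),(U,(I,S))),B),O),((R,N),((L,((H,(G,D)),(E,Q))),C))).
That clade contains 17 terminal taxa: B, C, D, E, G, H, I, J, K, L, N, O, P, Q, R, S, U.

17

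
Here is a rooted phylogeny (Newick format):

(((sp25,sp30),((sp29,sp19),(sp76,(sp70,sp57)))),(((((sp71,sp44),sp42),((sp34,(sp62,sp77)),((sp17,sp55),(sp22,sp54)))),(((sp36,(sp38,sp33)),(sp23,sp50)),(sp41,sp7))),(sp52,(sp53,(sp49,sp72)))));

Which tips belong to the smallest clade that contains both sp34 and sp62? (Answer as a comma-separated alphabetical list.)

sp34, sp62, sp77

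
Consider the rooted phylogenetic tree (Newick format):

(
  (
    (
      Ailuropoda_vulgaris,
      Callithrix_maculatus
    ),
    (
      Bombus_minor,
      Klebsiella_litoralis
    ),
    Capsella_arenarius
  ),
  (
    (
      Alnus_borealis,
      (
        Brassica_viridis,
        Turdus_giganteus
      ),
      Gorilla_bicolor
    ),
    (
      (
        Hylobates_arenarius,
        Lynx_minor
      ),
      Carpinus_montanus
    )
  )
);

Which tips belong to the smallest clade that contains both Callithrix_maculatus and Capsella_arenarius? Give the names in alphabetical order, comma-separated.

Ailuropoda_vulgaris, Bombus_minor, Callithrix_maculatus, Capsella_arenarius, Klebsiella_litoralis

Tracing Callithrix_maculatus: it sits inside (Ailuropoda_vulgaris,Callithrix_maculatus).
Tracing Capsella_arenarius: it sits inside ((Ailuropoda_vulgaris,Callithrix_maculatus),(Bombus_minor,Klebsiella_litoralis),Capsella_arenarius).
The smallest clade enclosing both is ((Ailuropoda_vulgaris,Callithrix_maculatus),(Bombus_minor,Klebsiella_litoralis),Capsella_arenarius); the answer is its 5 terminal taxa in alphabetical order.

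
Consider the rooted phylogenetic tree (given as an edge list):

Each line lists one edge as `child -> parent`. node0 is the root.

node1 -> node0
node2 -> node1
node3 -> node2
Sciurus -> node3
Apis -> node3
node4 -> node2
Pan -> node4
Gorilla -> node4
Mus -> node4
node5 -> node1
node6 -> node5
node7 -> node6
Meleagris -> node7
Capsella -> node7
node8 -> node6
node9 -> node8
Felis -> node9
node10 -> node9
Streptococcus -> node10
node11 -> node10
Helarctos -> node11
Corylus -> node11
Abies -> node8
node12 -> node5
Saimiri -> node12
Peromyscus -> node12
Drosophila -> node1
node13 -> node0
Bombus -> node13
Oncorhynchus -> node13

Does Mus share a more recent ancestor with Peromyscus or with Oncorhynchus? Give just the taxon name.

The MRCA of Mus and Peromyscus subtends (((Sciurus,Apis),(Pan,Gorilla,Mus)),(((Meleagris,Capsella),((Felis,(Streptococcus,(Helarctos,Corylus))),Abies)),(Saimiri,Peromyscus)),Drosophila) (15 taxa).
The MRCA of Mus and Oncorhynchus is the root, subtending the entire tree (17 taxa).
The first is nested inside the second, so Mus shares a more recent common ancestor with Peromyscus.

Peromyscus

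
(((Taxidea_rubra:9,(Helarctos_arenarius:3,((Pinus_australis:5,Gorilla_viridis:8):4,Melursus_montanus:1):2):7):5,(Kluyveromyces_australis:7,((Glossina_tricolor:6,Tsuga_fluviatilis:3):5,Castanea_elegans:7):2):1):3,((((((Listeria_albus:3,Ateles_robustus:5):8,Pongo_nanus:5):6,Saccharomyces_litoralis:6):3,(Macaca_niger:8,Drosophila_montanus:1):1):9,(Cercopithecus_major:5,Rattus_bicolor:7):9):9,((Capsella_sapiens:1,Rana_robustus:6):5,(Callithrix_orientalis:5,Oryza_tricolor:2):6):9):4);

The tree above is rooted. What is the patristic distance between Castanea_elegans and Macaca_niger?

44

The path runs Castanea_elegans → … → MRCA → … → Macaca_niger; the MRCA is the root of the tree.
Branch lengths along that path: 7 + 2 + 1 + 3 + 4 + 9 + 9 + 1 + 8 = 44.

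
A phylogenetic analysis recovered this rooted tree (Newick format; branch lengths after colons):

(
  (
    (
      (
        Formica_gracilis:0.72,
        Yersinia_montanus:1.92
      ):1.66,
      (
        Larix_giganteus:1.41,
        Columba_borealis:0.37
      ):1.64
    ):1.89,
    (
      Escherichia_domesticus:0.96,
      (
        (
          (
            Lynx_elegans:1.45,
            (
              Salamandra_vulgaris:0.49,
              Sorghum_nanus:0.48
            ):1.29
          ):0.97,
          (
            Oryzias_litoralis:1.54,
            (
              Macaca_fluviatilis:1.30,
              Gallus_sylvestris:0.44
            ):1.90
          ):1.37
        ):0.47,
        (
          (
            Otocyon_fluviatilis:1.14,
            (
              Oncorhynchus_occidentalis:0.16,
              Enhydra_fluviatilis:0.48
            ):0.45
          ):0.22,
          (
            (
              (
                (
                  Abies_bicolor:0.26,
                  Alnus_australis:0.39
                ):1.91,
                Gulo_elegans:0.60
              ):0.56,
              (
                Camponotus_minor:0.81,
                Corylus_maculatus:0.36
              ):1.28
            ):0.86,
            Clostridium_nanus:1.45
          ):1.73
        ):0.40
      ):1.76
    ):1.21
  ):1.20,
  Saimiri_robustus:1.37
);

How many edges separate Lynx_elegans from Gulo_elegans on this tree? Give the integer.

8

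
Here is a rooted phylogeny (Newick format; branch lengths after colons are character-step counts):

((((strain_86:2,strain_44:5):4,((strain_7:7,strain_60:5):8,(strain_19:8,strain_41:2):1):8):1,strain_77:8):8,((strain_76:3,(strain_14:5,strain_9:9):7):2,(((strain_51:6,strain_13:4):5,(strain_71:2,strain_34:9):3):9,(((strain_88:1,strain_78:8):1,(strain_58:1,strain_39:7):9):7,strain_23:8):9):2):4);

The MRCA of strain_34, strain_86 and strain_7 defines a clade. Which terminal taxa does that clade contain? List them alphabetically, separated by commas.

strain_13, strain_14, strain_19, strain_23, strain_34, strain_39, strain_41, strain_44, strain_51, strain_58, strain_60, strain_7, strain_71, strain_76, strain_77, strain_78, strain_86, strain_88, strain_9

Tracing strain_34: it sits inside (strain_71,strain_34).
Tracing strain_86: it sits inside (strain_86,strain_44).
Tracing strain_7: it sits inside (strain_7,strain_60).
The smallest clade enclosing all 3 is the whole tree (their MRCA is the root), so the answer is all 19 tips in alphabetical order.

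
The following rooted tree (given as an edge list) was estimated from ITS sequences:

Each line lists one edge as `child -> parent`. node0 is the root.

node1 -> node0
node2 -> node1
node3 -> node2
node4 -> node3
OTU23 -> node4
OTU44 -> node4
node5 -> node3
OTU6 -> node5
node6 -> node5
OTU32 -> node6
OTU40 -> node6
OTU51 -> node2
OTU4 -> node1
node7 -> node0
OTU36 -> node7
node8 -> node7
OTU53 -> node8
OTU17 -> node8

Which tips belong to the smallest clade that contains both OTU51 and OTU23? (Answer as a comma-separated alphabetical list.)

OTU23, OTU32, OTU40, OTU44, OTU51, OTU6

Tracing OTU51: it sits inside (((OTU23,OTU44),(OTU6,(OTU32,OTU40))),OTU51).
Tracing OTU23: it sits inside (OTU23,OTU44).
The smallest clade enclosing both is (((OTU23,OTU44),(OTU6,(OTU32,OTU40))),OTU51); the answer is its 6 terminal taxa in alphabetical order.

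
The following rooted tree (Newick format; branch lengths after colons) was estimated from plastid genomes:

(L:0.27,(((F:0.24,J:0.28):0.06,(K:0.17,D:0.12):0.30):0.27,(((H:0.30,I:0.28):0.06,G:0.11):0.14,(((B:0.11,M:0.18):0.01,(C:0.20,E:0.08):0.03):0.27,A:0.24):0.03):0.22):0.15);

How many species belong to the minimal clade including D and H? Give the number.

The MRCA of D and H is the node subtending (((F,J),(K,D)),(((H,I),G),(((B,M),(C,E)),A))).
That clade contains 12 terminal taxa: A, B, C, D, E, F, G, H, I, J, K, M.

12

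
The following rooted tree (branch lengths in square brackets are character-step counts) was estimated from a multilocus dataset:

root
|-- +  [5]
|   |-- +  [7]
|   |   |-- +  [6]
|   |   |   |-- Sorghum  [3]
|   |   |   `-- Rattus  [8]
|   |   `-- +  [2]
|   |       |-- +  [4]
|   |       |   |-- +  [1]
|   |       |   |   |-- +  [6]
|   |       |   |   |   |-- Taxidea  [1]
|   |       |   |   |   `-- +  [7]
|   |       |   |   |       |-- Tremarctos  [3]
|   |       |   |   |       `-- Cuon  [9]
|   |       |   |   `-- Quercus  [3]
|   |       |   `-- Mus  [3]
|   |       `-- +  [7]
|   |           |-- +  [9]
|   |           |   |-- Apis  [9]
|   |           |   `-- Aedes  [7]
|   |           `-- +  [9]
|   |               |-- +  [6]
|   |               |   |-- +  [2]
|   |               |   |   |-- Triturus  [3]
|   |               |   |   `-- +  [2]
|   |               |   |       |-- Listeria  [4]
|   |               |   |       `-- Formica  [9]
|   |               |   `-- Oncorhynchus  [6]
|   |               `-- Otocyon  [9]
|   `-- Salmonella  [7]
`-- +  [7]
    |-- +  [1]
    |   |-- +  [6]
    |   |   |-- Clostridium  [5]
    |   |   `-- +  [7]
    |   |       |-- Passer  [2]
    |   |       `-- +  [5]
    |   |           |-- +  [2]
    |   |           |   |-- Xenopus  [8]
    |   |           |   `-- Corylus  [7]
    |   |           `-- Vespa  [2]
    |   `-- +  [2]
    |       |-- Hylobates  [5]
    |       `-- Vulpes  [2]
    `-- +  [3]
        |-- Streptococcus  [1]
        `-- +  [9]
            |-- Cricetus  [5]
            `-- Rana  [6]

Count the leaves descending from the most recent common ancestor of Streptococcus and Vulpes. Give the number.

The MRCA of Streptococcus and Vulpes is the node subtending (((Clostridium,(Passer,((Xenopus,Corylus),Vespa))),(Hylobates,Vulpes)),(Streptococcus,(Cricetus,Rana))).
That clade contains 10 terminal taxa: Clostridium, Corylus, Cricetus, Hylobates, Passer, Rana, Streptococcus, Vespa, Vulpes, Xenopus.

10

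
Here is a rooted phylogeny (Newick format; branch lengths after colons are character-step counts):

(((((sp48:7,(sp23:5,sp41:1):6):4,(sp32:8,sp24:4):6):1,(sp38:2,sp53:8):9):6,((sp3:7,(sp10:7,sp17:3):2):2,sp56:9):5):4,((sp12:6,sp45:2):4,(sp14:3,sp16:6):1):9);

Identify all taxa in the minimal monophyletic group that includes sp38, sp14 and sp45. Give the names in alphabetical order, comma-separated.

Tracing sp38: it sits inside (sp38,sp53).
Tracing sp14: it sits inside (sp14,sp16).
Tracing sp45: it sits inside (sp12,sp45).
The smallest clade enclosing all 3 is the whole tree (their MRCA is the root), so the answer is all 15 tips in alphabetical order.

sp10, sp12, sp14, sp16, sp17, sp23, sp24, sp3, sp32, sp38, sp41, sp45, sp48, sp53, sp56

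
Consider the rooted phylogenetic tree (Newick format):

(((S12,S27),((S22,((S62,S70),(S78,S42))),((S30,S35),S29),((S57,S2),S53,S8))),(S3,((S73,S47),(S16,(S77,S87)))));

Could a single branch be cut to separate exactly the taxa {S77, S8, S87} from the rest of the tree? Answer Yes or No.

No

The MRCA of the listed taxa is the root, so the smallest clade containing them is the whole tree.
That clade also contains S12, S16, S2, S22, S27, S29, S3, S30, S35, S42, S47, S53, S57, S62, S70, S73, S78, which are not in the proposed group, so the group is not monophyletic.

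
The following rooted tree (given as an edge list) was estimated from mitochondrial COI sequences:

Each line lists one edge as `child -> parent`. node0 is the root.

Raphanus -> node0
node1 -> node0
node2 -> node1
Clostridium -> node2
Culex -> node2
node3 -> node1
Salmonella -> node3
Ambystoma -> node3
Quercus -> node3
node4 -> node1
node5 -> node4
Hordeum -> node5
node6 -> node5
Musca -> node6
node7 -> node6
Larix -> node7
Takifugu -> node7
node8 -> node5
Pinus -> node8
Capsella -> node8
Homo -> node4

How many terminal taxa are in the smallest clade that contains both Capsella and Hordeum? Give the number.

The MRCA of Capsella and Hordeum is the node subtending (Hordeum,(Musca,(Larix,Takifugu)),(Pinus,Capsella)).
That clade contains 6 terminal taxa: Capsella, Hordeum, Larix, Musca, Pinus, Takifugu.

6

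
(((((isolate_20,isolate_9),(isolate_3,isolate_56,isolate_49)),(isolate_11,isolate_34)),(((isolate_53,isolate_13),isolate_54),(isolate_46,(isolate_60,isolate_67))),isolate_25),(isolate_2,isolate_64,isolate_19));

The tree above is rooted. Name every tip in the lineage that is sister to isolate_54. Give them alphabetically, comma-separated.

isolate_13, isolate_53

isolate_54 attaches to the tree at the node subtending ((isolate_53,isolate_13),isolate_54).
The other lineage descending from that same node — the sister group — is (isolate_53,isolate_13); its 2 tips in alphabetical order are the answer.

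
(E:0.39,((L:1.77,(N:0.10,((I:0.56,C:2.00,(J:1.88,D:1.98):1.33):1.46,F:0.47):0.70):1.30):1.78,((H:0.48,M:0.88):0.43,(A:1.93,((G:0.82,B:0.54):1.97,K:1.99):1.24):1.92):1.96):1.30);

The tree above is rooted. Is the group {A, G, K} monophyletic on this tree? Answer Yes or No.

No

The MRCA of the listed taxa subtends (A,((G,B),K)).
That clade also contains B, which is not in the proposed group, so the group is not monophyletic.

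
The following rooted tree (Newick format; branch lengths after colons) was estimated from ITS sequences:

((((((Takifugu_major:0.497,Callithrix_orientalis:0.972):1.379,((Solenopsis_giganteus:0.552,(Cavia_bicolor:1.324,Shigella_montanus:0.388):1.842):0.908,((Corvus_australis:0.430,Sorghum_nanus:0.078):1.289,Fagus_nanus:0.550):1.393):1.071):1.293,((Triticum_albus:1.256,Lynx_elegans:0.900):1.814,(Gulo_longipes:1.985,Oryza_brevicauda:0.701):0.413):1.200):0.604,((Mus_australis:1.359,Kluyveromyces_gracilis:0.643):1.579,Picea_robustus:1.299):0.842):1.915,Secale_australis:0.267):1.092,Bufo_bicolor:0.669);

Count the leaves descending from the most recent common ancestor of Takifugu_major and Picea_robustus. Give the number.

The MRCA of Takifugu_major and Picea_robustus is the node subtending ((((Takifugu_major,Callithrix_orientalis),((Solenopsis_giganteus,(Cavia_bicolor,Shigella_montanus)),((Corvus_australis,Sorghum_nanus),Fagus_nanus))),((Triticum_albus,Lynx_elegans),(Gulo_longipes,Oryza_brevicauda))),((Mus_australis,Kluyveromyces_gracilis),Picea_robustus)).
That clade contains 15 terminal taxa: Callithrix_orientalis, Cavia_bicolor, Corvus_australis, Fagus_nanus, Gulo_longipes, Kluyveromyces_gracilis, Lynx_elegans, Mus_australis, Oryza_brevicauda, Picea_robustus, Shigella_montanus, Solenopsis_giganteus, Sorghum_nanus, Takifugu_major, Triticum_albus.

15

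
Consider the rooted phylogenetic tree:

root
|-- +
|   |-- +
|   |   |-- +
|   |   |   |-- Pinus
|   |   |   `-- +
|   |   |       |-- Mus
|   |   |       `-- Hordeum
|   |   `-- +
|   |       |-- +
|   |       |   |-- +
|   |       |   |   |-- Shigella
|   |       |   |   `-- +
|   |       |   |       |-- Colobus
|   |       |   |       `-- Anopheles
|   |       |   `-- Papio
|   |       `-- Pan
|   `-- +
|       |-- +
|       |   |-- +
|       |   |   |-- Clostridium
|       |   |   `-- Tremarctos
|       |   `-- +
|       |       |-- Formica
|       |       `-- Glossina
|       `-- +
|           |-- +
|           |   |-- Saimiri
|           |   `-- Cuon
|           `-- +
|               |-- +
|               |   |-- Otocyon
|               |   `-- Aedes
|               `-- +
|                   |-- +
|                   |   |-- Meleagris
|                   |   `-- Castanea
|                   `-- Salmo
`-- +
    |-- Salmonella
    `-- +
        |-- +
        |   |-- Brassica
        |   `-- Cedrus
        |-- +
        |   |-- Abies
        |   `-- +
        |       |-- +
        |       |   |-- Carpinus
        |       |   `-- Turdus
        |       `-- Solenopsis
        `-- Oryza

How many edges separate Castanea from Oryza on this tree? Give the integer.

10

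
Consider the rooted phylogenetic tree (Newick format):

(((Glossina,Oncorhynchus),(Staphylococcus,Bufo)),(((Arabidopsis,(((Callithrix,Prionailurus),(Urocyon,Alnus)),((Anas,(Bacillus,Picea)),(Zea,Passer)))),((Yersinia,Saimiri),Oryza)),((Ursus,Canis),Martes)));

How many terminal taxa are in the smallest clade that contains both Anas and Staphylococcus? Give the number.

20

The MRCA of Anas and Staphylococcus is the root, so the clade is the entire tree.
That clade contains 20 terminal taxa: Alnus, Anas, Arabidopsis, Bacillus, Bufo, Callithrix, Canis, Glossina, Martes, Oncorhynchus, Oryza, Passer, Picea, Prionailurus, Saimiri, Staphylococcus, Urocyon, Ursus, Yersinia, Zea.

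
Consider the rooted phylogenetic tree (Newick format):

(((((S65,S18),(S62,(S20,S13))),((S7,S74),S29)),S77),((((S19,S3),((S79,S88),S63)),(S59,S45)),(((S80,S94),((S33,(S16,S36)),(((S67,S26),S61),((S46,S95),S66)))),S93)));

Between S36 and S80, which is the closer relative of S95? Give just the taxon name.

The MRCA of S95 and S36 subtends ((S33,(S16,S36)),(((S67,S26),S61),((S46,S95),S66))) (9 taxa).
The MRCA of S95 and S80 subtends ((S80,S94),((S33,(S16,S36)),(((S67,S26),S61),((S46,S95),S66)))) (11 taxa).
The first is nested inside the second, so S95 shares a more recent common ancestor with S36.

S36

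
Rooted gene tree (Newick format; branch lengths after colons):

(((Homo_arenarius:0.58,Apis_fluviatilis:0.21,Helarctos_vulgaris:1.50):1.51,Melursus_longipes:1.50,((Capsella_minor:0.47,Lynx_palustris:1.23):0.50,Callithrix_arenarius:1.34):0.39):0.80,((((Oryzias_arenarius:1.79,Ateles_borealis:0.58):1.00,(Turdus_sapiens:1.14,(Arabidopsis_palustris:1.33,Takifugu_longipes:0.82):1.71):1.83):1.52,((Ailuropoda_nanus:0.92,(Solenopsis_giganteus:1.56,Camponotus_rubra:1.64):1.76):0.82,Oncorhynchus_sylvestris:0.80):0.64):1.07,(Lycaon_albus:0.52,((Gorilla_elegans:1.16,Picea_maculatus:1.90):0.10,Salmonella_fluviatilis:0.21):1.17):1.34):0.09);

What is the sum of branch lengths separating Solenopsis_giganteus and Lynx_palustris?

The path runs Solenopsis_giganteus → … → MRCA → … → Lynx_palustris; the MRCA is the root of the tree.
Branch lengths along that path: 1.56 + 1.76 + 0.82 + 0.64 + 1.07 + 0.09 + 0.80 + 0.39 + 0.50 + 1.23 = 8.86.

8.86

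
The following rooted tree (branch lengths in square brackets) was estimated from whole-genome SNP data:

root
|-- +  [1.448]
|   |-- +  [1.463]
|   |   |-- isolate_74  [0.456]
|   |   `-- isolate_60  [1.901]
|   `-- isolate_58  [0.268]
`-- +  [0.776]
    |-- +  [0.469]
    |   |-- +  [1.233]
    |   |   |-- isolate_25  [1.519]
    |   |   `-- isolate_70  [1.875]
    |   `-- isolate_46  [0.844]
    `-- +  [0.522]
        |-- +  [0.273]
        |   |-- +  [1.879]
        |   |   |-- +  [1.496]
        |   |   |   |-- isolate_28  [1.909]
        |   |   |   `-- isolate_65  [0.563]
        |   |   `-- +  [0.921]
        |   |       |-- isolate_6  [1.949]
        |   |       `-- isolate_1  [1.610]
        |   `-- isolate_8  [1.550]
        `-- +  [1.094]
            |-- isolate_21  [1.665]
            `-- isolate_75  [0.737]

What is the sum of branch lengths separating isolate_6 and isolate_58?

8.036

The path runs isolate_6 → … → MRCA → … → isolate_58; the MRCA is the root of the tree.
Branch lengths along that path: 1.949 + 0.921 + 1.879 + 0.273 + 0.522 + 0.776 + 1.448 + 0.268 = 8.036.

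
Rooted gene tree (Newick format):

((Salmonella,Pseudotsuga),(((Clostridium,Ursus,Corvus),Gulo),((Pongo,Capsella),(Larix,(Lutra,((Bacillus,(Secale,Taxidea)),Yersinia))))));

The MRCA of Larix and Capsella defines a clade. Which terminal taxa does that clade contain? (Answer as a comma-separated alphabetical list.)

Tracing Larix: it sits inside (Larix,(Lutra,((Bacillus,(Secale,Taxidea)),Yersinia))).
Tracing Capsella: it sits inside (Pongo,Capsella).
The smallest clade enclosing both is ((Pongo,Capsella),(Larix,(Lutra,((Bacillus,(Secale,Taxidea)),Yersinia)))); the answer is its 8 terminal taxa in alphabetical order.

Bacillus, Capsella, Larix, Lutra, Pongo, Secale, Taxidea, Yersinia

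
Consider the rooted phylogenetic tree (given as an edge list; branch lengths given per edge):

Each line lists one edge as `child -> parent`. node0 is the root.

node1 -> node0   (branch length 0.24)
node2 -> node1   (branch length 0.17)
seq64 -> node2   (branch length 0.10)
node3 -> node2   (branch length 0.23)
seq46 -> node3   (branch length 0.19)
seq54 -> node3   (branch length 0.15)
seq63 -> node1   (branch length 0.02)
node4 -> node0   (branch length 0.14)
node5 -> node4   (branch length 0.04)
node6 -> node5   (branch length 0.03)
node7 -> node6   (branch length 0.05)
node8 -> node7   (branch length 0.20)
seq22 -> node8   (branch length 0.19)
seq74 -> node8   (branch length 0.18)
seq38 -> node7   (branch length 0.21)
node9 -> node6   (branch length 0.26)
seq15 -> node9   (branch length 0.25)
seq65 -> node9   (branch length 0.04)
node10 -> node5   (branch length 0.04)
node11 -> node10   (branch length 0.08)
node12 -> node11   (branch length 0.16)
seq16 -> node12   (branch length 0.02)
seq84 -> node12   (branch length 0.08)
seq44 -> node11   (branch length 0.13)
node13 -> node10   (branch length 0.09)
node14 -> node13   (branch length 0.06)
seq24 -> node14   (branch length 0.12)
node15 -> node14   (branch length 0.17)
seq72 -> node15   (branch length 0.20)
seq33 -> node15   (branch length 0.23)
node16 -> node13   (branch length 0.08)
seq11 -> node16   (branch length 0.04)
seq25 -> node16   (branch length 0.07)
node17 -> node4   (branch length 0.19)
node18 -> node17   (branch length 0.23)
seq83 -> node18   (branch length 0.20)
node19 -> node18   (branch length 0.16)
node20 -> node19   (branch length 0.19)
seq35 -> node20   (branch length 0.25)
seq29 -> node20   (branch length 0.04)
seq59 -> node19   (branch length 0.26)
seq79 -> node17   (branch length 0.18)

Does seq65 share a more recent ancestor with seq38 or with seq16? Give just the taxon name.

The MRCA of seq65 and seq38 subtends (((seq22,seq74),seq38),(seq15,seq65)) (5 taxa).
The MRCA of seq65 and seq16 subtends ((((seq22,seq74),seq38),(seq15,seq65)),(((seq16,seq84),seq44),((seq24,(seq72,seq33)),(seq11,seq25)))) (13 taxa).
The first is nested inside the second, so seq65 shares a more recent common ancestor with seq38.

seq38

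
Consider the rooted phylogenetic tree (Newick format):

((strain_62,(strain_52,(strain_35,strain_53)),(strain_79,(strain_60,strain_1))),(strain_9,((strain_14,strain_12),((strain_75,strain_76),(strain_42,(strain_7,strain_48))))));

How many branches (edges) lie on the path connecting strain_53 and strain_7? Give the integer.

The MRCA of strain_53 and strain_7 is the root of the tree.
From strain_53 up to that node: 4 branches. From strain_7 up to the same node: 6 branches. Total: 4 + 6 = 10.

10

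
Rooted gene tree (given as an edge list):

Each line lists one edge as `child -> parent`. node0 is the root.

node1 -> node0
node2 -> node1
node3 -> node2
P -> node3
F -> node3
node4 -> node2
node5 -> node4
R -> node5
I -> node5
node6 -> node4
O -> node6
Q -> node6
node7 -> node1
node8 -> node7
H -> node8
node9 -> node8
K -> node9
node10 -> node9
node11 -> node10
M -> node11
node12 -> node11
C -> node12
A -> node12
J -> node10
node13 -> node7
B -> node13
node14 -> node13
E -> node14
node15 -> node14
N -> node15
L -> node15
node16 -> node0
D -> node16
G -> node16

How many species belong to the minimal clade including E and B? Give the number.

The MRCA of E and B is the node subtending (B,(E,(N,L))).
That clade contains 4 terminal taxa: B, E, L, N.

4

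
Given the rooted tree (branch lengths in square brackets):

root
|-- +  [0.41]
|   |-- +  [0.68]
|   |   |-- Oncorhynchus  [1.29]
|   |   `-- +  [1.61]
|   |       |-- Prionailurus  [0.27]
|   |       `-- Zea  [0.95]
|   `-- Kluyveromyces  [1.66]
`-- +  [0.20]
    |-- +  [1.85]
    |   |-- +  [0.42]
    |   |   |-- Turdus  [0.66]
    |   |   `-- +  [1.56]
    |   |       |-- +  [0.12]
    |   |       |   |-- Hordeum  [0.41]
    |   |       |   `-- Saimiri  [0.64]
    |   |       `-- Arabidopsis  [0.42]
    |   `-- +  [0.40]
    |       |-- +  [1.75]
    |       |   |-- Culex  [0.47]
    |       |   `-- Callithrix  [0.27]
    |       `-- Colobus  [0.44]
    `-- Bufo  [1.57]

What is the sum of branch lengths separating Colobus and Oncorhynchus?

The path runs Colobus → … → MRCA → … → Oncorhynchus; the MRCA is the root of the tree.
Branch lengths along that path: 0.44 + 0.40 + 1.85 + 0.20 + 0.41 + 0.68 + 1.29 = 5.27.

5.27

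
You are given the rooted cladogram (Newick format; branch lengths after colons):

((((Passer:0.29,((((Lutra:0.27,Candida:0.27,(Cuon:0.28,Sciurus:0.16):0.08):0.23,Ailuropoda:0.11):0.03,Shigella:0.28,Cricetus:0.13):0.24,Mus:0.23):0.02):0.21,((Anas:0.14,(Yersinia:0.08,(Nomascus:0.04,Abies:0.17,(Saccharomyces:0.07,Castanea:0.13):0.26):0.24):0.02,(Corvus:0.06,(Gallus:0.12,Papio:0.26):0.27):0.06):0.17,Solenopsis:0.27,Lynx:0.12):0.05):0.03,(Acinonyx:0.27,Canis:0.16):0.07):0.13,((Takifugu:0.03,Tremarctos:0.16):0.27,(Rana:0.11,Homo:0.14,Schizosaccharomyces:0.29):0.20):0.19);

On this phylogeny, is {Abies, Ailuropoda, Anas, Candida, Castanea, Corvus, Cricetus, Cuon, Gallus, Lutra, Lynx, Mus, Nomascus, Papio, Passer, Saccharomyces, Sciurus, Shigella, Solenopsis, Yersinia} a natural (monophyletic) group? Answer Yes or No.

Yes

The most recent common ancestor of these taxa subtends ((Passer,((((Lutra,Candida,(Cuon,Sciurus)),Ailuropoda),Shigella,Cricetus),Mus)),((Anas,(Yersinia,(Nomascus,Abies,(Saccharomyces,Castanea))),(Corvus,(Gallus,Papio))),Solenopsis,Lynx)).
That clade has exactly 20 tips — every listed taxon and nothing else — so the group is monophyletic.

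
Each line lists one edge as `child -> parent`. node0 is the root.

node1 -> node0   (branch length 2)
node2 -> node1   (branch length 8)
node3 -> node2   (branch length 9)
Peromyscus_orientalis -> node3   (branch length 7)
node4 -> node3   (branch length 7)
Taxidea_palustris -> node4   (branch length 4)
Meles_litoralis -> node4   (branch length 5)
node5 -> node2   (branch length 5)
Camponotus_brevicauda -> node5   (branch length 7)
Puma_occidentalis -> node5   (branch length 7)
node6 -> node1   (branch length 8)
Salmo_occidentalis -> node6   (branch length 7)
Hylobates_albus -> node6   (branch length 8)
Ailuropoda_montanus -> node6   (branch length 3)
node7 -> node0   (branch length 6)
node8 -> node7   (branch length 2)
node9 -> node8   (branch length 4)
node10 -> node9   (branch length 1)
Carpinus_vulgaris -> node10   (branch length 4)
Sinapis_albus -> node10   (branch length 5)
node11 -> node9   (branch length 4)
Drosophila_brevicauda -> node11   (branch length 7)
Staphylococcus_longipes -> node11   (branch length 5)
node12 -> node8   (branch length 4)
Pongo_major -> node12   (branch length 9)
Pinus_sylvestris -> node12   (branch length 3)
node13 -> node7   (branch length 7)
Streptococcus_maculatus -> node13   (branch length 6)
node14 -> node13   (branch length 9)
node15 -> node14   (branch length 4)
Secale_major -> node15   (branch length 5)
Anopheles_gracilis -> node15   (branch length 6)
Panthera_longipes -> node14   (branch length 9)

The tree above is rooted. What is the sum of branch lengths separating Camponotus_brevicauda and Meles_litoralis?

33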